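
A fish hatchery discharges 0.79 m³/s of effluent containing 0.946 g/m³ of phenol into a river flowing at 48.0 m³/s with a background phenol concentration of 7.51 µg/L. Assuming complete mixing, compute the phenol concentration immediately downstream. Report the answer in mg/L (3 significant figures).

7.51 µg/L = 0.00751 mg/L.
Flow-weighted mixing gives C = (0.79·0.946 + 48·0.00751) / (0.79 + 48) = 1.108/48.79 = 0.02271 mg/L.

0.0227 mg/L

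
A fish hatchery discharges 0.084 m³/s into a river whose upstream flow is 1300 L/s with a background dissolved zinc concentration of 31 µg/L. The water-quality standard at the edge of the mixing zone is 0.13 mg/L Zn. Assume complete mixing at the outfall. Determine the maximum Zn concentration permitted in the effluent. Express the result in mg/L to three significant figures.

1300 L/s = 1.3 m³/s.
31 µg/L = 0.031 mg/L.
Mass balance: 0.13·1.384 = 0.084·Cₑ + 1.3·0.031.
Cₑ = (0.1799 − 0.0403) / 0.084 = 1.662 mg/L.

1.66 mg/L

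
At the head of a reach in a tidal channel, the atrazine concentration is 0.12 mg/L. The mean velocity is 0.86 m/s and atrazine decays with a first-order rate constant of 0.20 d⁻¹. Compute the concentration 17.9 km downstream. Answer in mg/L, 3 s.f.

0.114 mg/L

Travel time t = 17.9 km / 0.86 m/s = 1.79e+04/0.86 = 2.081e+04 s = 0.2409 d.
First-order decay: C = 0.12·exp(−0.20·0.2409) = 0.12·0.953 = 0.1144 mg/L.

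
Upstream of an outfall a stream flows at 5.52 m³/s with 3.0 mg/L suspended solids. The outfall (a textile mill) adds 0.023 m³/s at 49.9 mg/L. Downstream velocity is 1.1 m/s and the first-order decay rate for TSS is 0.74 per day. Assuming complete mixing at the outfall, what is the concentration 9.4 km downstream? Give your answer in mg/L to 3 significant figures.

After complete mixing, C₀ = (0.023·49.9 + 5.52·3) / 5.543 = 3.195 mg/L.
Travel time t = 9400 m / 1.1 m/s = 8545 s = 0.09891 d.
C = 3.195·exp(−0.74·0.09891) = 3.195·0.9294 = 2.969 mg/L.

2.97 mg/L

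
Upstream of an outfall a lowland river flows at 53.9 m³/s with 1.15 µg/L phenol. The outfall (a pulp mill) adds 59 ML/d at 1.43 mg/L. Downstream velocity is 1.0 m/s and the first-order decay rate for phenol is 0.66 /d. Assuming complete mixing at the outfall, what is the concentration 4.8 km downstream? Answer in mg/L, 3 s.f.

59 ML/d = 0.6829 m³/s.
1.15 µg/L = 0.00115 mg/L.
After complete mixing, C₀ = (0.6829·1.43 + 53.9·0.00115) / 54.58 = 0.01903 mg/L.
Travel time t = 4800 m / 1.0 m/s = 4800 s = 0.05556 d.
C = 0.01903·exp(−0.66·0.05556) = 0.01903·0.964 = 0.01834 mg/L.

0.0183 mg/L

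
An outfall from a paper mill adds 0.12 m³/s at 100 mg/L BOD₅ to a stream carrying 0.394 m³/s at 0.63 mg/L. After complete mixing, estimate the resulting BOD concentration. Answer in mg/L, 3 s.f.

By mass balance at complete mixing, C = (0.12·100 + 0.394·0.63) / (0.12 + 0.394) = 12.25/0.514 = 23.83 mg/L.

23.8 mg/L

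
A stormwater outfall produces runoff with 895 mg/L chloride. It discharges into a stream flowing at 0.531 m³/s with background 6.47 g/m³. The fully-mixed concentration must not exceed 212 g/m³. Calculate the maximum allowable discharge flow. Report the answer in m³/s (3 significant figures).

Mass balance at complete mixing: C_std·(Q_w + Q_r) = Q_w·C_e + Q_r·C_b.
Rearranging, Q_w = Q_r·(C_std − C_b)/(C_e − C_std) = 0.531·(212 − 6.47) / (895 − 212) = 0.1598 m³/s.

0.160 m³/s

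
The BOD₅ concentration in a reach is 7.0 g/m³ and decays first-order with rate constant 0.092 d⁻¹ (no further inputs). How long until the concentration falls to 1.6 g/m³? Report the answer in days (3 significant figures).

16.0 d

t = ln(C₀/C)/k = ln(7.0/1.6)/0.092 = 1.476/0.092 = 16.04 d.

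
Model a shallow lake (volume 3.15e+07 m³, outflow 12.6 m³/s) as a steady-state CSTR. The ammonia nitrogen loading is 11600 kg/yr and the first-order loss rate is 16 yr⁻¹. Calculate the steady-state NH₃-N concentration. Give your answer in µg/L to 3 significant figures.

Outflow Q = 12.6 m³/s × 3.156e+07 s/yr = 3.976e+08 m³/yr.
Steady-state CSTR mass balance: W = Q·C + k·V·C, so C = W/(Q + kV).
Q + kV = 3.976e+08 + 16·3.15e+07 = 9.016e+08 m³/yr.
C = 11600/9.016e+08 = 1.287e-05 kg/m³ = 0.01287 mg/L = 12.87 µg/L.

12.9 µg/L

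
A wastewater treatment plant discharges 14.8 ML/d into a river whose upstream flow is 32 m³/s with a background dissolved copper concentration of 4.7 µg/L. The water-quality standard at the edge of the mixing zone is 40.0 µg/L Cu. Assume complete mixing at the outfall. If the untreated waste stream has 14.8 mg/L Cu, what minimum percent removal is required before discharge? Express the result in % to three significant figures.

55.2 %

14.8 ML/d = 0.1713 m³/s.
4.7 µg/L = 0.0047 mg/L.
40.0 µg/L = 0.04 mg/L.
Mass balance: 0.04·32.17 = 0.1713·Cₑ + 32·0.0047.
Cₑ = (1.287 − 0.1504) / 0.1713 = 6.634 mg/L.
Required removal = 1 − 6.634/14.8 = 55.17 %.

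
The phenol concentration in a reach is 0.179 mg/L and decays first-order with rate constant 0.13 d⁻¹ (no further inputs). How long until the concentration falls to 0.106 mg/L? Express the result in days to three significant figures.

t = ln(C₀/C)/k = ln(0.179/0.106)/0.13 = 0.5239/0.13 = 4.03 d.

4.03 d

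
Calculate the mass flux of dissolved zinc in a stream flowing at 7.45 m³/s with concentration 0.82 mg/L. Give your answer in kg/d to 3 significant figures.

528 kg/d

Mass flux = Q·C = 7.45 m³/s × 0.82 g/m³ = 6.109 g/s.
= 6.109 g/s × 86.4 = 527.8 kg/d.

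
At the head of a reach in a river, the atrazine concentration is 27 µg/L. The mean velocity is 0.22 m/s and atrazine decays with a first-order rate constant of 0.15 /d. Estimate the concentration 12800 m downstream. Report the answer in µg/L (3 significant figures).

Travel time t = 12800 m / 0.22 m/s = 1.28e+04/0.22 = 5.818e+04 s = 0.6734 d.
First-order decay: C = 27·exp(−0.15·0.6734) = 27·0.9039 = 24.41 µg/L.

24.4 µg/L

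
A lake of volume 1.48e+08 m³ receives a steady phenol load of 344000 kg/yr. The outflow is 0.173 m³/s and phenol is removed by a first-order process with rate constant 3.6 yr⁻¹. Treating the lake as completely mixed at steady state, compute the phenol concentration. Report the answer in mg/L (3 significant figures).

Outflow Q = 0.173 m³/s × 3.156e+07 s/yr = 5.459e+06 m³/yr.
Steady-state CSTR mass balance: W = Q·C + k·V·C, so C = W/(Q + kV).
Q + kV = 5.459e+06 + 3.6·1.48e+08 = 5.383e+08 m³/yr.
C = 344000/5.383e+08 = 0.0006391 kg/m³ = 0.6391 mg/L.

0.639 mg/L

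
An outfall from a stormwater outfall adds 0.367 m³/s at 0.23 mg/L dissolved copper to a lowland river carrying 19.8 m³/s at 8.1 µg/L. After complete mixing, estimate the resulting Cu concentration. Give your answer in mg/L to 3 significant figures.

0.0121 mg/L

8.1 µg/L = 0.0081 mg/L.
By mass balance at complete mixing, C = (0.367·0.23 + 19.8·0.0081) / (0.367 + 19.8) = 0.2448/20.17 = 0.01214 mg/L.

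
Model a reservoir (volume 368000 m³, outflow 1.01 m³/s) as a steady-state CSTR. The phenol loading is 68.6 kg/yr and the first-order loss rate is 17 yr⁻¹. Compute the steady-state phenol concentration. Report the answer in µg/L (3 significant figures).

Outflow Q = 1.01 m³/s × 3.156e+07 s/yr = 3.187e+07 m³/yr.
Steady-state CSTR mass balance: W = Q·C + k·V·C, so C = W/(Q + kV).
Q + kV = 3.187e+07 + 17·368000 = 3.813e+07 m³/yr.
C = 68.6/3.813e+07 = 1.799e-06 kg/m³ = 0.001799 mg/L = 1.799 µg/L.

1.80 µg/L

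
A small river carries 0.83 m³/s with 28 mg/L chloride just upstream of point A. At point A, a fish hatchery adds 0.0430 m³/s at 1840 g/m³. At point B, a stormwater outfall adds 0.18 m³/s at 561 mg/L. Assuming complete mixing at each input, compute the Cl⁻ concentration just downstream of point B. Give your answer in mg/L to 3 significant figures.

After input A: C = (0.83·28 + 0.043·1840) / 0.873 = 117.3 mg/L.
After input B: C = (0.873·117.3 + 0.18·561) / 1.053 = 193.1 mg/L.

193 mg/L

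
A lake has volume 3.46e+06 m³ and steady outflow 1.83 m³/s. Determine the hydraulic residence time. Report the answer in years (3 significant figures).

Q = 1.83 m³/s × 3.156e+07 s/yr = 5.775e+07 m³/yr.
Hydraulic residence time τ = V/Q = 3.46e+06/5.775e+07 = 0.05991 yr.

0.0599 yr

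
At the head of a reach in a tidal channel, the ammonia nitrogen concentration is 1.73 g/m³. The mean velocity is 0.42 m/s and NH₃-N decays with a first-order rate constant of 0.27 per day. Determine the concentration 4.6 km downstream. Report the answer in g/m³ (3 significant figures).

1.67 g/m³

Travel time t = 4.6 km / 0.42 m/s = 4600/0.42 = 1.095e+04 s = 0.1268 d.
First-order decay: C = 1.73·exp(−0.27·0.1268) = 1.73·0.9664 = 1.672 g/m³.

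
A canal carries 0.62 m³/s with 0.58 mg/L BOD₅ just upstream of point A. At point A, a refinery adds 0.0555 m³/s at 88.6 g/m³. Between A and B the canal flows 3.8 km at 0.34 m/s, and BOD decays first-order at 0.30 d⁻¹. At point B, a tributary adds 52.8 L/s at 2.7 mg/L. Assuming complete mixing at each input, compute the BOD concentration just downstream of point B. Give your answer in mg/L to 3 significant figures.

7.17 mg/L

After input A: C = (0.62·0.58 + 0.0555·88.6) / 0.6755 = 7.812 mg/L.
Over the 3.8 km reach to input B (t = 1.118e+04 s = 0.1294 d), decay gives C = 7.812·exp(−0.30·0.1294) = 7.514 mg/L.
52.8 L/s = 0.0528 m³/s.
After input B: C = (0.6755·7.514 + 0.0528·2.7) / 0.7283 = 7.165 mg/L.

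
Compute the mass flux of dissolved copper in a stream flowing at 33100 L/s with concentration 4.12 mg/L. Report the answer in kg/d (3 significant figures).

33100 L/s = 33.1 m³/s.
Mass flux = Q·C = 33.1 m³/s × 4.12 g/m³ = 136.4 g/s.
= 136.4 g/s × 86.4 = 1.178e+04 kg/d.

11800 kg/d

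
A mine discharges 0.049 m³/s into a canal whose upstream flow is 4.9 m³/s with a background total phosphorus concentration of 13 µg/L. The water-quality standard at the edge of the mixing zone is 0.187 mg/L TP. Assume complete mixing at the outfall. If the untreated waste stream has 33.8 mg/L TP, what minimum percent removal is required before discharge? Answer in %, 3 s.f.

13 µg/L = 0.013 mg/L.
Mass balance: 0.187·4.949 = 0.049·Cₑ + 4.9·0.013.
Cₑ = (0.9255 − 0.0637) / 0.049 = 17.59 mg/L.
Required removal = 1 − 17.59/33.8 = 47.97 %.

48.0 %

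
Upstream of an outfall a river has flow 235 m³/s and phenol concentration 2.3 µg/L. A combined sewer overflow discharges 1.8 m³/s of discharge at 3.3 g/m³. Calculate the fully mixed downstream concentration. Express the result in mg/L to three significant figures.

2.3 µg/L = 0.0023 mg/L.
By mass balance at complete mixing, C = (1.8·3.3 + 235·0.0023) / (1.8 + 235) = 6.48/236.8 = 0.02737 mg/L.

0.0274 mg/L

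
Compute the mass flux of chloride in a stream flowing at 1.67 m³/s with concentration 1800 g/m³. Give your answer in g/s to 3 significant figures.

Mass flux = Q·C = 1.67 m³/s × 1800 g/m³ = 3006 g/s.

3010 g/s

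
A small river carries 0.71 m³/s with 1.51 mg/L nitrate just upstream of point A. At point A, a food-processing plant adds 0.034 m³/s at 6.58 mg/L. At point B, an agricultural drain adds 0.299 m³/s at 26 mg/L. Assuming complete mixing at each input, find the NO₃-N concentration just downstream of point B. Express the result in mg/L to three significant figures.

After input A: C = (0.71·1.51 + 0.034·6.58) / 0.744 = 1.742 mg/L.
After input B: C = (0.744·1.742 + 0.299·26) / 1.043 = 8.696 mg/L.

8.70 mg/L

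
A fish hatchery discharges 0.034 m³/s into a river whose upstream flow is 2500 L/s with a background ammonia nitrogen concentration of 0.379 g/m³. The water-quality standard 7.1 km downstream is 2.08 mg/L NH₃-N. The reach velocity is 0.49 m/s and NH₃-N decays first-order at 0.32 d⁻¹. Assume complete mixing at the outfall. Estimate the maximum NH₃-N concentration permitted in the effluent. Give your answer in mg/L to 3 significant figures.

2500 L/s = 2.5 m³/s.
Travel time to the compliance point: t = 7100/0.49 = 1.449e+04 s = 0.1677 d; decay factor exp(−0.32·0.1677) = 0.9477.
So the concentration just after mixing may be at most 2.08/0.9477 = 2.195 mg/L.
Mass balance: 2.195·2.534 = 0.034·Cₑ + 2.5·0.379.
Cₑ = (5.561 − 0.9475) / 0.034 = 135.7 mg/L.

136 mg/L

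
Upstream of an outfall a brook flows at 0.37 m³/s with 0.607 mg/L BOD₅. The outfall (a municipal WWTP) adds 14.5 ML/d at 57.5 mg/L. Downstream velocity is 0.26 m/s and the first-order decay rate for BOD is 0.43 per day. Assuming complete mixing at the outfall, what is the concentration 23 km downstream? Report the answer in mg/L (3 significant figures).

11.8 mg/L

14.5 ML/d = 0.1678 m³/s.
After complete mixing, C₀ = (0.1678·57.5 + 0.37·0.607) / 0.5378 = 18.36 mg/L.
Travel time t = 2.3e+04 m / 0.26 m/s = 8.846e+04 s = 1.024 d.
C = 18.36·exp(−0.43·1.024) = 18.36·0.6439 = 11.82 mg/L.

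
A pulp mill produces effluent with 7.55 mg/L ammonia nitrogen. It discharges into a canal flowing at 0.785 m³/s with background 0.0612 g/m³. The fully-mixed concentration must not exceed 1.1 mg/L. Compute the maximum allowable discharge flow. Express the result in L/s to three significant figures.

Mass balance at complete mixing: C_std·(Q_w + Q_r) = Q_w·C_e + Q_r·C_b.
Rearranging, Q_w = Q_r·(C_std − C_b)/(C_e − C_std) = 0.785·(1.1 − 0.0612) / (7.55 − 1.1) = 0.1264 m³/s.
= 126.4 L/s.

126 L/s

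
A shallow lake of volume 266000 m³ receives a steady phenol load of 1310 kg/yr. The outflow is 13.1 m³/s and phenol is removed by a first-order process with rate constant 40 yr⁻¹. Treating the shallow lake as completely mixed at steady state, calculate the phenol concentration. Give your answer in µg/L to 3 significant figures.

Outflow Q = 13.1 m³/s × 3.156e+07 s/yr = 4.134e+08 m³/yr.
Steady-state CSTR mass balance: W = Q·C + k·V·C, so C = W/(Q + kV).
Q + kV = 4.134e+08 + 40·266000 = 4.24e+08 m³/yr.
C = 1310/4.24e+08 = 3.089e-06 kg/m³ = 0.003089 mg/L = 3.089 µg/L.

3.09 µg/L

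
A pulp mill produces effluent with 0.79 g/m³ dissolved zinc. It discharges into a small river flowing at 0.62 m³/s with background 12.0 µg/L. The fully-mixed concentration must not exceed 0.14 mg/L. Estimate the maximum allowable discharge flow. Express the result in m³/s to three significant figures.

12.0 µg/L = 0.012 mg/L.
Mass balance at complete mixing: C_std·(Q_w + Q_r) = Q_w·C_e + Q_r·C_b.
Rearranging, Q_w = Q_r·(C_std − C_b)/(C_e − C_std) = 0.62·(0.14 − 0.012) / (0.79 − 0.14) = 0.1221 m³/s.

0.122 m³/s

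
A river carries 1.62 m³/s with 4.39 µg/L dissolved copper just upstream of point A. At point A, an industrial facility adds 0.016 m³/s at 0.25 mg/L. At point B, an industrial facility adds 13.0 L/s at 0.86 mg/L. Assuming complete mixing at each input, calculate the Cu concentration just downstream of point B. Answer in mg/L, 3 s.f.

4.39 µg/L = 0.00439 mg/L.
After input A: C = (1.62·0.00439 + 0.016·0.25) / 1.636 = 0.006792 mg/L.
13.0 L/s = 0.013 m³/s.
After input B: C = (1.636·0.006792 + 0.013·0.86) / 1.649 = 0.01352 mg/L.

0.0135 mg/L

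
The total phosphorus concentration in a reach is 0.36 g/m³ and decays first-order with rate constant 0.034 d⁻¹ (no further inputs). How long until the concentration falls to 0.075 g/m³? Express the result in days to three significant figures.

t = ln(C₀/C)/k = ln(0.36/0.075)/0.034 = 1.569/0.034 = 46.14 d.

46.1 d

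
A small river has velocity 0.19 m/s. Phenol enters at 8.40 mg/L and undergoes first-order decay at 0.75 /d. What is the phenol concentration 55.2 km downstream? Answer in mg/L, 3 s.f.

Travel time t = 55.2 km / 0.19 m/s = 5.52e+04/0.19 = 2.905e+05 s = 3.363 d.
First-order decay: C = 8.40·exp(−0.75·3.363) = 8.40·0.0803 = 0.6746 mg/L.

0.675 mg/L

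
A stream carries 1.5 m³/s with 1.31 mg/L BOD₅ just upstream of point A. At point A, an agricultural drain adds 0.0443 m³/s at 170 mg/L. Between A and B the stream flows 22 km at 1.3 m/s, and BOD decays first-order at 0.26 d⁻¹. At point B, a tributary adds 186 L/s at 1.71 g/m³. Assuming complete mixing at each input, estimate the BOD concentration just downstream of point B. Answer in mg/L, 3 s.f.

5.40 mg/L

After input A: C = (1.5·1.31 + 0.0443·170) / 1.544 = 6.149 mg/L.
Over the 22 km reach to input B (t = 1.692e+04 s = 0.1959 d), decay gives C = 6.149·exp(−0.26·0.1959) = 5.844 mg/L.
186 L/s = 0.186 m³/s.
After input B: C = (1.544·5.844 + 0.186·1.71) / 1.73 = 5.399 mg/L.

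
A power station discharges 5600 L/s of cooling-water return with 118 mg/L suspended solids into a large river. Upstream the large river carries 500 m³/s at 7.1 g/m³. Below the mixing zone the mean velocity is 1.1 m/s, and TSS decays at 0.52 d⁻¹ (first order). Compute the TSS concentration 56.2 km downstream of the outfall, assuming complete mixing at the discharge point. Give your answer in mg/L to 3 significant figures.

5600 L/s = 5.6 m³/s.
After complete mixing, C₀ = (5.6·118 + 500·7.1) / 505.6 = 8.328 mg/L.
Travel time t = 5.62e+04 m / 1.1 m/s = 5.109e+04 s = 0.5913 d.
C = 8.328·exp(−0.52·0.5913) = 8.328·0.7353 = 6.124 mg/L.

6.12 mg/L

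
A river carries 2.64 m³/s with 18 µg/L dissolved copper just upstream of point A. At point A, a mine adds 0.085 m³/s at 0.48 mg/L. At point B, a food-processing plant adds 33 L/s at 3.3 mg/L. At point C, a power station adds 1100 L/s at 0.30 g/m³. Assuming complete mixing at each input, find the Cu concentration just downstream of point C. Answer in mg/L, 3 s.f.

18 µg/L = 0.018 mg/L.
After input A: C = (2.64·0.018 + 0.085·0.48) / 2.725 = 0.03241 mg/L.
33 L/s = 0.033 m³/s.
After input B: C = (2.725·0.03241 + 0.033·3.3) / 2.758 = 0.07151 mg/L.
1100 L/s = 1.1 m³/s.
After input C: C = (2.758·0.07151 + 1.1·0.3) / 3.858 = 0.1367 mg/L.

0.137 mg/L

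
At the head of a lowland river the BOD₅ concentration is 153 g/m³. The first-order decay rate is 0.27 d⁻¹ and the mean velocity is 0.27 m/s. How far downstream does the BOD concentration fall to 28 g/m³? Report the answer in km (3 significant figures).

From C = C₀·e^(−kt), t = ln(C₀/C)/k = ln(153/28)/0.27 = 1.698/0.27 = 6.29 d.
Distance = v·t = 0.27 m/s × 5.434e+05 s = 1.467e+05 m = 146.7 km.

147 km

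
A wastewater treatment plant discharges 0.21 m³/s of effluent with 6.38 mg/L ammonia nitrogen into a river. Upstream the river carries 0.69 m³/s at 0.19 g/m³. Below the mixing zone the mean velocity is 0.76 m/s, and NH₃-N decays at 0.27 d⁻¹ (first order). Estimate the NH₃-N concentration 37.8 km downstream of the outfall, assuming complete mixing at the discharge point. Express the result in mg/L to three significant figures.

1.40 mg/L

After complete mixing, C₀ = (0.21·6.38 + 0.69·0.19) / 0.9 = 1.634 mg/L.
Travel time t = 3.78e+04 m / 0.76 m/s = 4.974e+04 s = 0.5757 d.
C = 1.634·exp(−0.27·0.5757) = 1.634·0.856 = 1.399 mg/L.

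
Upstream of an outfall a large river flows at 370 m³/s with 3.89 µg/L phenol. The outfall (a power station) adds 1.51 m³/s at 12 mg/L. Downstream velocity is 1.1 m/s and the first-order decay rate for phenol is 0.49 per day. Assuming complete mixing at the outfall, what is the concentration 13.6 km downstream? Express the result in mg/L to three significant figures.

0.0491 mg/L

3.89 µg/L = 0.00389 mg/L.
After complete mixing, C₀ = (1.51·12 + 370·0.00389) / 371.5 = 0.05265 mg/L.
Travel time t = 1.36e+04 m / 1.1 m/s = 1.236e+04 s = 0.1431 d.
C = 0.05265·exp(−0.49·0.1431) = 0.05265·0.9323 = 0.04908 mg/L.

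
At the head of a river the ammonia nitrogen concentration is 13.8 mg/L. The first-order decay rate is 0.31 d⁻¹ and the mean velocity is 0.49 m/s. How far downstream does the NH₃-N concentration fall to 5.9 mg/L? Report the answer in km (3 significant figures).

From C = C₀·e^(−kt), t = ln(C₀/C)/k = ln(13.8/5.9)/0.31 = 0.8497/0.31 = 2.741 d.
Distance = v·t = 0.49 m/s × 2.368e+05 s = 1.16e+05 m = 116 km.

116 km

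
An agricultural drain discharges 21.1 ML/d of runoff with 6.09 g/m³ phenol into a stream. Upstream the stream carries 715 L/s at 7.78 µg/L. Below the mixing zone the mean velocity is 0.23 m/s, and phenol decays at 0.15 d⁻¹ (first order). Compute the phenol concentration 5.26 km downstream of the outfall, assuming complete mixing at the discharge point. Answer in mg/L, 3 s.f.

1.50 mg/L

21.1 ML/d = 0.2442 m³/s.
715 L/s = 0.715 m³/s.
7.78 µg/L = 0.00778 mg/L.
After complete mixing, C₀ = (0.2442·6.09 + 0.715·0.00778) / 0.9592 = 1.556 mg/L.
Travel time t = 5260 m / 0.23 m/s = 2.287e+04 s = 0.2647 d.
C = 1.556·exp(−0.15·0.2647) = 1.556·0.9611 = 1.496 mg/L.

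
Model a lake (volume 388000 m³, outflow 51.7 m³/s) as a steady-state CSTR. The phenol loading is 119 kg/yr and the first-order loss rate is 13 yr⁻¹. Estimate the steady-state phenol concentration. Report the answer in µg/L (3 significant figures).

Outflow Q = 51.7 m³/s × 3.156e+07 s/yr = 1.632e+09 m³/yr.
Steady-state CSTR mass balance: W = Q·C + k·V·C, so C = W/(Q + kV).
Q + kV = 1.632e+09 + 13·388000 = 1.637e+09 m³/yr.
C = 119/1.637e+09 = 7.271e-08 kg/m³ = 7.271e-05 mg/L = 0.07271 µg/L.

0.0727 µg/L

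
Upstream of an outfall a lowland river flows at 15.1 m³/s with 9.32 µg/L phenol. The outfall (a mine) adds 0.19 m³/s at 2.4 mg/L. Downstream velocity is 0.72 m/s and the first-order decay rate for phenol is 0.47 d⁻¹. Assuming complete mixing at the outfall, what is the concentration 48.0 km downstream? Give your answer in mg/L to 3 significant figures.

0.0272 mg/L

9.32 µg/L = 0.00932 mg/L.
After complete mixing, C₀ = (0.19·2.4 + 15.1·0.00932) / 15.29 = 0.03903 mg/L.
Travel time t = 4.8e+04 m / 0.72 m/s = 6.667e+04 s = 0.7716 d.
C = 0.03903·exp(−0.47·0.7716) = 0.03903·0.6958 = 0.02716 mg/L.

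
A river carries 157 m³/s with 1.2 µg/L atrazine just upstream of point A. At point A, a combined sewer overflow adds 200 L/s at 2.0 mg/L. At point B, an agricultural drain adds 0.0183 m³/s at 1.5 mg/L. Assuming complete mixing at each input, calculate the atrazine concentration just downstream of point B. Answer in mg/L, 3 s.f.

0.00392 mg/L

1.2 µg/L = 0.0012 mg/L.
200 L/s = 0.2 m³/s.
After input A: C = (157·0.0012 + 0.2·2) / 157.2 = 0.003743 mg/L.
After input B: C = (157.2·0.003743 + 0.0183·1.5) / 157.2 = 0.003917 mg/L.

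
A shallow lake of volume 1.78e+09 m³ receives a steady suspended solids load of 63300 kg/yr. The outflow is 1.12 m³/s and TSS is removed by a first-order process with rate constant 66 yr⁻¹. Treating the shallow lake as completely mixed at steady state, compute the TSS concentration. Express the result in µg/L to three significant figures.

Outflow Q = 1.12 m³/s × 3.156e+07 s/yr = 3.534e+07 m³/yr.
Steady-state CSTR mass balance: W = Q·C + k·V·C, so C = W/(Q + kV).
Q + kV = 3.534e+07 + 66·1.78e+09 = 1.175e+11 m³/yr.
C = 63300/1.175e+11 = 5.387e-07 kg/m³ = 0.0005387 mg/L = 0.5387 µg/L.

0.539 µg/L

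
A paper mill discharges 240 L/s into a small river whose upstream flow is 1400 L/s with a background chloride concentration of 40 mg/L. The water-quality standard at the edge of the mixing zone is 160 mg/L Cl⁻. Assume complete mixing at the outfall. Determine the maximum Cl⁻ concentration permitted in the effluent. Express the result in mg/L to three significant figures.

860 mg/L

240 L/s = 0.24 m³/s.
1400 L/s = 1.4 m³/s.
Mass balance: 160·1.64 = 0.24·Cₑ + 1.4·40.
Cₑ = (262.4 − 56) / 0.24 = 860 mg/L.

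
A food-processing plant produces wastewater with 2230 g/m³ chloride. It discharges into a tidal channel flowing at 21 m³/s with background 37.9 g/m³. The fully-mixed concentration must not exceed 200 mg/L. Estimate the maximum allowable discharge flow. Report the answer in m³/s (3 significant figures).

1.68 m³/s

Mass balance at complete mixing: C_std·(Q_w + Q_r) = Q_w·C_e + Q_r·C_b.
Rearranging, Q_w = Q_r·(C_std − C_b)/(C_e − C_std) = 21·(200 − 37.9) / (2230 − 200) = 1.677 m³/s.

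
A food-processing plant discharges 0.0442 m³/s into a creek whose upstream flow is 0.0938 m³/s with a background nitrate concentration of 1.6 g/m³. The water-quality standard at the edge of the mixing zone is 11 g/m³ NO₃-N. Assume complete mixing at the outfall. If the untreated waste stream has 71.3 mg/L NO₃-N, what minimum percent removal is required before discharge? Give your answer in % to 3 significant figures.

Mass balance: 11·0.138 = 0.0442·Cₑ + 0.0938·1.6.
Cₑ = (1.518 − 0.1501) / 0.0442 = 30.95 mg/L.
Required removal = 1 − 30.95/71.3 = 56.59 %.

56.6 %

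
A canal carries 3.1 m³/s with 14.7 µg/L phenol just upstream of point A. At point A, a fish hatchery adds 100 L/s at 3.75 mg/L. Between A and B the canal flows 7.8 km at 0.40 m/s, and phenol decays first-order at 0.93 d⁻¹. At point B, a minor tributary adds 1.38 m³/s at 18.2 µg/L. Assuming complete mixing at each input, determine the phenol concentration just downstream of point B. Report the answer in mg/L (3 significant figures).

0.0799 mg/L

14.7 µg/L = 0.0147 mg/L.
100 L/s = 0.1 m³/s.
After input A: C = (3.1·0.0147 + 0.1·3.75) / 3.2 = 0.1314 mg/L.
Over the 7.8 km reach to input B (t = 1.95e+04 s = 0.2257 d), decay gives C = 0.1314·exp(−0.93·0.2257) = 0.1065 mg/L.
18.2 µg/L = 0.0182 mg/L.
After input B: C = (3.2·0.1065 + 1.38·0.0182) / 4.58 = 0.07993 mg/L.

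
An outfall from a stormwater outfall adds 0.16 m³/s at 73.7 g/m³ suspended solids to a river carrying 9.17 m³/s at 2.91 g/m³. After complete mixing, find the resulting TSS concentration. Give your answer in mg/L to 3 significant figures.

4.12 mg/L

By mass balance at complete mixing, C = (0.16·73.7 + 9.17·2.91) / (0.16 + 9.17) = 38.48/9.33 = 4.124 mg/L.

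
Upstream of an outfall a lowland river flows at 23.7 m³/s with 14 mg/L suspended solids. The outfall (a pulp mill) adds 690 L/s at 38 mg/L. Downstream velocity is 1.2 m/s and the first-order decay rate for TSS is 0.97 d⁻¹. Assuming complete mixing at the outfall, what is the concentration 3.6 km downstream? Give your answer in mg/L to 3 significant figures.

690 L/s = 0.69 m³/s.
After complete mixing, C₀ = (0.69·38 + 23.7·14) / 24.39 = 14.68 mg/L.
Travel time t = 3600 m / 1.2 m/s = 3000 s = 0.03472 d.
C = 14.68·exp(−0.97·0.03472) = 14.68·0.9669 = 14.19 mg/L.

14.2 mg/L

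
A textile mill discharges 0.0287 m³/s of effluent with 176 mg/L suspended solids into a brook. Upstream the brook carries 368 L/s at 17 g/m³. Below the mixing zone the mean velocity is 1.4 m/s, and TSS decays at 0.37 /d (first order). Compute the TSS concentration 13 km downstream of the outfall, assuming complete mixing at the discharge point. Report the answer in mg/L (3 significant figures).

368 L/s = 0.368 m³/s.
After complete mixing, C₀ = (0.0287·176 + 0.368·17) / 0.3967 = 28.5 mg/L.
Travel time t = 1.3e+04 m / 1.4 m/s = 9286 s = 0.1075 d.
C = 28.5·exp(−0.37·0.1075) = 28.5·0.961 = 27.39 mg/L.

27.4 mg/L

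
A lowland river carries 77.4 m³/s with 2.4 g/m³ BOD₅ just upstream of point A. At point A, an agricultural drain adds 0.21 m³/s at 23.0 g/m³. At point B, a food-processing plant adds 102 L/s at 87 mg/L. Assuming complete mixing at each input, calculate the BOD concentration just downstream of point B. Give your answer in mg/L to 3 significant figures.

2.57 mg/L

After input A: C = (77.4·2.4 + 0.21·23) / 77.61 = 2.456 mg/L.
102 L/s = 0.102 m³/s.
After input B: C = (77.61·2.456 + 0.102·87) / 77.71 = 2.567 mg/L.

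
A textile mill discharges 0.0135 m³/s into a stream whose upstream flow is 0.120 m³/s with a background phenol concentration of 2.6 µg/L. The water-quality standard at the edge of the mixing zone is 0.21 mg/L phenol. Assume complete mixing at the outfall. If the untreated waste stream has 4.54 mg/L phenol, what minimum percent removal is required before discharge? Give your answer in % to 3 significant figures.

2.6 µg/L = 0.0026 mg/L.
Mass balance: 0.21·0.1335 = 0.0135·Cₑ + 0.12·0.0026.
Cₑ = (0.02804 − 0.000312) / 0.0135 = 2.054 mg/L.
Required removal = 1 − 2.054/4.54 = 54.77 %.

54.8 %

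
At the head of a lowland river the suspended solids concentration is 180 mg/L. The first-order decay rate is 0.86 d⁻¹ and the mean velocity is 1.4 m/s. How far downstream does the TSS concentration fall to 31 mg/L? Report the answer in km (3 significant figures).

From C = C₀·e^(−kt), t = ln(C₀/C)/k = ln(180/31)/0.86 = 1.759/0.86 = 2.045 d.
Distance = v·t = 1.4 m/s × 1.767e+05 s = 2.474e+05 m = 247.4 km.

247 km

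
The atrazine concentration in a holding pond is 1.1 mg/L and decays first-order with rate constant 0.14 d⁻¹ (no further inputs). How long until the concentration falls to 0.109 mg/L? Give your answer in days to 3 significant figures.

t = ln(C₀/C)/k = ln(1.1/0.109)/0.14 = 2.312/0.14 = 16.51 d.

16.5 d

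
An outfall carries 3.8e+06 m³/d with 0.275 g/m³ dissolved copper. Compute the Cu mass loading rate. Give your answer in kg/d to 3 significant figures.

3.8e+06 m³/d = 43.98 m³/s.
Mass flux = Q·C = 43.98 m³/s × 0.275 g/m³ = 12.09 g/s.
= 12.09 g/s × 86.4 = 1045 kg/d.

1050 kg/d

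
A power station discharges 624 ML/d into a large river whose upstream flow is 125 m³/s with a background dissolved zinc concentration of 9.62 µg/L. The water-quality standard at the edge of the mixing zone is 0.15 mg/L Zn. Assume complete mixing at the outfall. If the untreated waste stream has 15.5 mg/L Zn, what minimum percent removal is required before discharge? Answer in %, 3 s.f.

83.4 %

624 ML/d = 7.222 m³/s.
9.62 µg/L = 0.00962 mg/L.
Mass balance: 0.15·132.2 = 7.222·Cₑ + 125·0.00962.
Cₑ = (19.83 − 1.202) / 7.222 = 2.58 mg/L.
Required removal = 1 − 2.58/15.5 = 83.36 %.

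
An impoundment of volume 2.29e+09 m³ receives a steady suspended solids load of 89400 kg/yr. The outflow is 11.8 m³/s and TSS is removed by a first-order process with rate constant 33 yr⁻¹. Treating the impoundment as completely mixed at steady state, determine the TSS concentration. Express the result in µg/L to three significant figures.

Outflow Q = 11.8 m³/s × 3.156e+07 s/yr = 3.724e+08 m³/yr.
Steady-state CSTR mass balance: W = Q·C + k·V·C, so C = W/(Q + kV).
Q + kV = 3.724e+08 + 33·2.29e+09 = 7.594e+10 m³/yr.
C = 89400/7.594e+10 = 1.177e-06 kg/m³ = 0.001177 mg/L = 1.177 µg/L.

1.18 µg/L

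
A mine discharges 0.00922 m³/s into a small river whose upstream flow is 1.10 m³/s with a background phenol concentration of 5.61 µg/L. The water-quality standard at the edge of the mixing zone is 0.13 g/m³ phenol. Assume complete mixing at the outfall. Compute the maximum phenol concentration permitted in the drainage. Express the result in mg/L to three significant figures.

5.61 µg/L = 0.00561 mg/L.
Mass balance: 0.13·1.109 = 0.00922·Cₑ + 1.1·0.00561.
Cₑ = (0.1442 − 0.006171) / 0.00922 = 14.97 mg/L.

15.0 mg/L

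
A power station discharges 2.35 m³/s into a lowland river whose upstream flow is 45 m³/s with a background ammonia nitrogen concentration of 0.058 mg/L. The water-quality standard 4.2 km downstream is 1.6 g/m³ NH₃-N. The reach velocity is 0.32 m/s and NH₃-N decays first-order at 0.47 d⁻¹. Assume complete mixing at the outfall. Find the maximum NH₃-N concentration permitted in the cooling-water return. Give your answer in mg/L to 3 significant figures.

Travel time to the compliance point: t = 4200/0.32 = 1.312e+04 s = 0.1519 d; decay factor exp(−0.47·0.1519) = 0.9311.
So the concentration just after mixing may be at most 1.6/0.9311 = 1.718 mg/L.
Mass balance: 1.718·47.35 = 2.35·Cₑ + 45·0.058.
Cₑ = (81.37 − 2.61) / 2.35 = 33.51 mg/L.

33.5 mg/L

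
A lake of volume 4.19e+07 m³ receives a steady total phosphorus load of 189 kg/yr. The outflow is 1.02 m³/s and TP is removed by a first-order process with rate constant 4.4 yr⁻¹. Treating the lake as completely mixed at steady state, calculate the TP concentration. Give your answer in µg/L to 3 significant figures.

0.873 µg/L

Outflow Q = 1.02 m³/s × 3.156e+07 s/yr = 3.219e+07 m³/yr.
Steady-state CSTR mass balance: W = Q·C + k·V·C, so C = W/(Q + kV).
Q + kV = 3.219e+07 + 4.4·4.19e+07 = 2.165e+08 m³/yr.
C = 189/2.165e+08 = 8.728e-07 kg/m³ = 0.0008728 mg/L = 0.8728 µg/L.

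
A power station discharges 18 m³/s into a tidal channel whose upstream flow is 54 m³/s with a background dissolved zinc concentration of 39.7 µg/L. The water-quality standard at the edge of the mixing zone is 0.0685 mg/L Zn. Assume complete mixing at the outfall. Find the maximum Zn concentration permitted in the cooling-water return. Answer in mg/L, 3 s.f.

39.7 µg/L = 0.0397 mg/L.
Mass balance: 0.0685·72 = 18·Cₑ + 54·0.0397.
Cₑ = (4.932 − 2.144) / 18 = 0.1549 mg/L.

0.155 mg/L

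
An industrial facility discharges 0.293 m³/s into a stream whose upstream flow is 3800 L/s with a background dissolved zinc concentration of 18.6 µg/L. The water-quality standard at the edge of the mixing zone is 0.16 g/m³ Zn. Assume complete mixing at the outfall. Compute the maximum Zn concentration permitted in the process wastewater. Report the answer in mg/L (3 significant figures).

3800 L/s = 3.8 m³/s.
18.6 µg/L = 0.0186 mg/L.
Mass balance: 0.16·4.093 = 0.293·Cₑ + 3.8·0.0186.
Cₑ = (0.6549 − 0.07068) / 0.293 = 1.994 mg/L.

1.99 mg/L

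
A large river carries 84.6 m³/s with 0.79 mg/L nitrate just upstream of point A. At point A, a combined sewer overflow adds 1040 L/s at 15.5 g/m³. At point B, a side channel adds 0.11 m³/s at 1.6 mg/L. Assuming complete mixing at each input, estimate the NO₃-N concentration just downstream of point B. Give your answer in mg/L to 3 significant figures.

0.969 mg/L

1040 L/s = 1.04 m³/s.
After input A: C = (84.6·0.79 + 1.04·15.5) / 85.64 = 0.9686 mg/L.
After input B: C = (85.64·0.9686 + 0.11·1.6) / 85.75 = 0.9694 mg/L.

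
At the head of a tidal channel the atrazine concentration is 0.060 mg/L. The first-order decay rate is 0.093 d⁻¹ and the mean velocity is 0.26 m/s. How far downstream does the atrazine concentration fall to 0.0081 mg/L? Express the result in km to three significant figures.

From C = C₀·e^(−kt), t = ln(C₀/C)/k = ln(0.060/0.0081)/0.093 = 2.002/0.093 = 21.53 d.
Distance = v·t = 0.26 m/s × 1.86e+06 s = 4.837e+05 m = 483.7 km.

484 km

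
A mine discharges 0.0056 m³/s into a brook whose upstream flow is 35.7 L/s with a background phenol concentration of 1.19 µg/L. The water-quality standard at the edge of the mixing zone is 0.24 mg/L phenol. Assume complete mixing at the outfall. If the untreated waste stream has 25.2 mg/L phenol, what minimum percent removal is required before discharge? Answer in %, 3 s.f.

35.7 L/s = 0.0357 m³/s.
1.19 µg/L = 0.00119 mg/L.
Mass balance: 0.24·0.0413 = 0.0056·Cₑ + 0.0357·0.00119.
Cₑ = (0.009912 − 4.248e-05) / 0.0056 = 1.762 mg/L.
Required removal = 1 − 1.762/25.2 = 93.01 %.

93.0 %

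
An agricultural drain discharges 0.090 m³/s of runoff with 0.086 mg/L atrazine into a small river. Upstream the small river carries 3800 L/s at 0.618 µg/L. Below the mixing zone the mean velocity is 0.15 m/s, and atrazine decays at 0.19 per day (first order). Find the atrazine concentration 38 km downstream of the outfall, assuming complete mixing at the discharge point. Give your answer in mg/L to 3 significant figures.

0.00149 mg/L

3800 L/s = 3.8 m³/s.
0.618 µg/L = 0.000618 mg/L.
After complete mixing, C₀ = (0.09·0.086 + 3.8·0.000618) / 3.89 = 0.002593 mg/L.
Travel time t = 3.8e+04 m / 0.15 m/s = 2.533e+05 s = 2.932 d.
C = 0.002593·exp(−0.19·2.932) = 0.002593·0.5729 = 0.001486 mg/L.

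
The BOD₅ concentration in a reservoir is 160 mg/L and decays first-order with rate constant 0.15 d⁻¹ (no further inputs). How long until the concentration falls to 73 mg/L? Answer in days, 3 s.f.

5.23 d

t = ln(C₀/C)/k = ln(160/73)/0.15 = 0.7847/0.15 = 5.231 d.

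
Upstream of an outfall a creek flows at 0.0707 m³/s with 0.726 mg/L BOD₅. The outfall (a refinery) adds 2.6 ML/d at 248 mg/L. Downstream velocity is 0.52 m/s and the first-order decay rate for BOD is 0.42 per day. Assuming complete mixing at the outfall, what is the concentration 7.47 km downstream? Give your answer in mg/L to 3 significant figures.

69.5 mg/L

2.6 ML/d = 0.03009 m³/s.
After complete mixing, C₀ = (0.03009·248 + 0.0707·0.726) / 0.1008 = 74.55 mg/L.
Travel time t = 7470 m / 0.52 m/s = 1.437e+04 s = 0.1663 d.
C = 74.55·exp(−0.42·0.1663) = 74.55·0.9326 = 69.52 mg/L.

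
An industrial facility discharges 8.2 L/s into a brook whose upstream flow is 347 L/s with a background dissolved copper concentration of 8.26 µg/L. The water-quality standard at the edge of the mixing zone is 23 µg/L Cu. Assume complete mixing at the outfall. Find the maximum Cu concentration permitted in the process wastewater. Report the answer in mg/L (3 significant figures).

0.647 mg/L

8.2 L/s = 0.0082 m³/s.
347 L/s = 0.347 m³/s.
8.26 µg/L = 0.00826 mg/L.
23 µg/L = 0.023 mg/L.
Mass balance: 0.023·0.3552 = 0.0082·Cₑ + 0.347·0.00826.
Cₑ = (0.00817 − 0.002866) / 0.0082 = 0.6468 mg/L.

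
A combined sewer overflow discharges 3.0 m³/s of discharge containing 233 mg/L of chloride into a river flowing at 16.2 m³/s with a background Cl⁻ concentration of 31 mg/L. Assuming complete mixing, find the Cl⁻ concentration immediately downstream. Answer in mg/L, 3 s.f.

62.6 mg/L

By mass balance at complete mixing, C = (3·233 + 16.2·31) / (3 + 16.2) = 1201/19.2 = 62.56 mg/L.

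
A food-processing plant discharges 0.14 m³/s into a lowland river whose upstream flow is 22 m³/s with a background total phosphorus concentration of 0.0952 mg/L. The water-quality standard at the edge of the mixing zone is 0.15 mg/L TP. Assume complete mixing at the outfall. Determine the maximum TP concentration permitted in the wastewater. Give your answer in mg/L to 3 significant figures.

8.76 mg/L

Mass balance: 0.15·22.14 = 0.14·Cₑ + 22·0.0952.
Cₑ = (3.321 − 2.094) / 0.14 = 8.761 mg/L.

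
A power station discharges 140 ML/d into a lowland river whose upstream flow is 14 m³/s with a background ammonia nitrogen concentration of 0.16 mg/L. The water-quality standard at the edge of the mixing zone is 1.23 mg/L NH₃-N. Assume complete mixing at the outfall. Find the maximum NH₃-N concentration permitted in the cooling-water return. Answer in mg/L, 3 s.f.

10.5 mg/L

140 ML/d = 1.62 m³/s.
Mass balance: 1.23·15.62 = 1.62·Cₑ + 14·0.16.
Cₑ = (19.21 − 2.24) / 1.62 = 10.47 mg/L.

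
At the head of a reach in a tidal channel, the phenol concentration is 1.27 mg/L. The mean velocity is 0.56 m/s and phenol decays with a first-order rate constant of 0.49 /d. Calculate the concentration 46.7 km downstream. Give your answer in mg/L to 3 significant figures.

0.791 mg/L

Travel time t = 46.7 km / 0.56 m/s = 4.67e+04/0.56 = 8.339e+04 s = 0.9652 d.
First-order decay: C = 1.27·exp(−0.49·0.9652) = 1.27·0.6232 = 0.7914 mg/L.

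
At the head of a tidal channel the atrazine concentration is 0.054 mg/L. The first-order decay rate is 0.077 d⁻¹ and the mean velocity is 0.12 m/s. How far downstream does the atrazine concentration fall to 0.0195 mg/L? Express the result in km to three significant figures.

From C = C₀·e^(−kt), t = ln(C₀/C)/k = ln(0.054/0.0195)/0.077 = 1.019/0.077 = 13.23 d.
Distance = v·t = 0.12 m/s × 1.143e+06 s = 1.371e+05 m = 137.1 km.

137 km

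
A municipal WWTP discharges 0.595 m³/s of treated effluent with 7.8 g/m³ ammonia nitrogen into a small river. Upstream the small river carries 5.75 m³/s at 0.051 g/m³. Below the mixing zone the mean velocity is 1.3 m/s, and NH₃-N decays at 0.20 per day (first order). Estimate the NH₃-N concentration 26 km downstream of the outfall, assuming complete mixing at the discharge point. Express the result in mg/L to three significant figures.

After complete mixing, C₀ = (0.595·7.8 + 5.75·0.051) / 6.345 = 0.7777 mg/L.
Travel time t = 2.6e+04 m / 1.3 m/s = 2e+04 s = 0.2315 d.
C = 0.7777·exp(−0.20·0.2315) = 0.7777·0.9548 = 0.7425 mg/L.

0.742 mg/L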